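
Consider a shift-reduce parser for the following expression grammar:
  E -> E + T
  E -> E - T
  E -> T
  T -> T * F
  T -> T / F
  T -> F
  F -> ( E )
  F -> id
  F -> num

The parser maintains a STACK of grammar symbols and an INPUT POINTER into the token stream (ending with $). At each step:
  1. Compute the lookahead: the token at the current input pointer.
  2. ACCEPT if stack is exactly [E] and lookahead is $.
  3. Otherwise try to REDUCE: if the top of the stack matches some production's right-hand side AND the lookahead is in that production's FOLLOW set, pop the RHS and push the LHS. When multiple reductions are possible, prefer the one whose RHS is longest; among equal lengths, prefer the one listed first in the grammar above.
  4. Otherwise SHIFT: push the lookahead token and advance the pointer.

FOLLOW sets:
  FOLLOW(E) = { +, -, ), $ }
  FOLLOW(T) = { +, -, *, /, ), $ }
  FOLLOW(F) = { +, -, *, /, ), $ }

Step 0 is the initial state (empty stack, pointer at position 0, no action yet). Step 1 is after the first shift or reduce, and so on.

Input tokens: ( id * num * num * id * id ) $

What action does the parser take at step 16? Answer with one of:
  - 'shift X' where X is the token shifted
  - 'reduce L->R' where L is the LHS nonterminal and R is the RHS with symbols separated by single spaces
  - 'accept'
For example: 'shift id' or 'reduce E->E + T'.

Step 1: shift (. Stack=[(] ptr=1 lookahead=id remaining=[id * num * num * id * id ) $]
Step 2: shift id. Stack=[( id] ptr=2 lookahead=* remaining=[* num * num * id * id ) $]
Step 3: reduce F->id. Stack=[( F] ptr=2 lookahead=* remaining=[* num * num * id * id ) $]
Step 4: reduce T->F. Stack=[( T] ptr=2 lookahead=* remaining=[* num * num * id * id ) $]
Step 5: shift *. Stack=[( T *] ptr=3 lookahead=num remaining=[num * num * id * id ) $]
Step 6: shift num. Stack=[( T * num] ptr=4 lookahead=* remaining=[* num * id * id ) $]
Step 7: reduce F->num. Stack=[( T * F] ptr=4 lookahead=* remaining=[* num * id * id ) $]
Step 8: reduce T->T * F. Stack=[( T] ptr=4 lookahead=* remaining=[* num * id * id ) $]
Step 9: shift *. Stack=[( T *] ptr=5 lookahead=num remaining=[num * id * id ) $]
Step 10: shift num. Stack=[( T * num] ptr=6 lookahead=* remaining=[* id * id ) $]
Step 11: reduce F->num. Stack=[( T * F] ptr=6 lookahead=* remaining=[* id * id ) $]
Step 12: reduce T->T * F. Stack=[( T] ptr=6 lookahead=* remaining=[* id * id ) $]
Step 13: shift *. Stack=[( T *] ptr=7 lookahead=id remaining=[id * id ) $]
Step 14: shift id. Stack=[( T * id] ptr=8 lookahead=* remaining=[* id ) $]
Step 15: reduce F->id. Stack=[( T * F] ptr=8 lookahead=* remaining=[* id ) $]
Step 16: reduce T->T * F. Stack=[( T] ptr=8 lookahead=* remaining=[* id ) $]

Answer: reduce T->T * F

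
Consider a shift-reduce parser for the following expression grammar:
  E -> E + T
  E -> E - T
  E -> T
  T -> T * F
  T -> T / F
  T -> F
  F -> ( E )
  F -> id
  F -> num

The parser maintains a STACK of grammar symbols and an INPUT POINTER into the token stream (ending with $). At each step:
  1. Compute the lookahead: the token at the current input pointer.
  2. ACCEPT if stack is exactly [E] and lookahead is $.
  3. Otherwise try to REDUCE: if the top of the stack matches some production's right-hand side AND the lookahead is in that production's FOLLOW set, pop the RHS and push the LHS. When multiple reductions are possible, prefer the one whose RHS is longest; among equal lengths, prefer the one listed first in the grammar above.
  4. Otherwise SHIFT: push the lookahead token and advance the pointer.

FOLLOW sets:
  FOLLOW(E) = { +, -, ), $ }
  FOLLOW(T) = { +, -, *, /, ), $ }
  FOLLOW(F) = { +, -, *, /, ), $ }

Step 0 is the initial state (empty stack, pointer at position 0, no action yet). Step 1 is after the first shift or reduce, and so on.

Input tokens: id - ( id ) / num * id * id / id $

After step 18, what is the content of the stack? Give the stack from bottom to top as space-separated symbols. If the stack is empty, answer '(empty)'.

Step 1: shift id. Stack=[id] ptr=1 lookahead=- remaining=[- ( id ) / num * id * id / id $]
Step 2: reduce F->id. Stack=[F] ptr=1 lookahead=- remaining=[- ( id ) / num * id * id / id $]
Step 3: reduce T->F. Stack=[T] ptr=1 lookahead=- remaining=[- ( id ) / num * id * id / id $]
Step 4: reduce E->T. Stack=[E] ptr=1 lookahead=- remaining=[- ( id ) / num * id * id / id $]
Step 5: shift -. Stack=[E -] ptr=2 lookahead=( remaining=[( id ) / num * id * id / id $]
Step 6: shift (. Stack=[E - (] ptr=3 lookahead=id remaining=[id ) / num * id * id / id $]
Step 7: shift id. Stack=[E - ( id] ptr=4 lookahead=) remaining=[) / num * id * id / id $]
Step 8: reduce F->id. Stack=[E - ( F] ptr=4 lookahead=) remaining=[) / num * id * id / id $]
Step 9: reduce T->F. Stack=[E - ( T] ptr=4 lookahead=) remaining=[) / num * id * id / id $]
Step 10: reduce E->T. Stack=[E - ( E] ptr=4 lookahead=) remaining=[) / num * id * id / id $]
Step 11: shift ). Stack=[E - ( E )] ptr=5 lookahead=/ remaining=[/ num * id * id / id $]
Step 12: reduce F->( E ). Stack=[E - F] ptr=5 lookahead=/ remaining=[/ num * id * id / id $]
Step 13: reduce T->F. Stack=[E - T] ptr=5 lookahead=/ remaining=[/ num * id * id / id $]
Step 14: shift /. Stack=[E - T /] ptr=6 lookahead=num remaining=[num * id * id / id $]
Step 15: shift num. Stack=[E - T / num] ptr=7 lookahead=* remaining=[* id * id / id $]
Step 16: reduce F->num. Stack=[E - T / F] ptr=7 lookahead=* remaining=[* id * id / id $]
Step 17: reduce T->T / F. Stack=[E - T] ptr=7 lookahead=* remaining=[* id * id / id $]
Step 18: shift *. Stack=[E - T *] ptr=8 lookahead=id remaining=[id * id / id $]

Answer: E - T *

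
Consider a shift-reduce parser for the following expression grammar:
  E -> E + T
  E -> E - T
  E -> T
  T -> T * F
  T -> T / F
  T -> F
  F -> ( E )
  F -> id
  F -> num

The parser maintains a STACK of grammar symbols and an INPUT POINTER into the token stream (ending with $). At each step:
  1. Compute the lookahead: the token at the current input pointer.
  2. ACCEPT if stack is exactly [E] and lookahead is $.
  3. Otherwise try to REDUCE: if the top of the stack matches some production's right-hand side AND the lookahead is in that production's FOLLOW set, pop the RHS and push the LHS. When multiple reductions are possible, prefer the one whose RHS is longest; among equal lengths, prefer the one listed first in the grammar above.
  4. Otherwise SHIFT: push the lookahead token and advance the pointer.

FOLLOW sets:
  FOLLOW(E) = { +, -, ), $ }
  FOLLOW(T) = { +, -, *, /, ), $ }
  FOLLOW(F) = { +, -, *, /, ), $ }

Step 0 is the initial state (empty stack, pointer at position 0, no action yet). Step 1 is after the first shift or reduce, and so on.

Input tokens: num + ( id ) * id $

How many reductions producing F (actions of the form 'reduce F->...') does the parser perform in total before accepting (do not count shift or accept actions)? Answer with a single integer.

Answer: 4

Derivation:
Step 1: shift num. Stack=[num] ptr=1 lookahead=+ remaining=[+ ( id ) * id $]
Step 2: reduce F->num. Stack=[F] ptr=1 lookahead=+ remaining=[+ ( id ) * id $]
Step 3: reduce T->F. Stack=[T] ptr=1 lookahead=+ remaining=[+ ( id ) * id $]
Step 4: reduce E->T. Stack=[E] ptr=1 lookahead=+ remaining=[+ ( id ) * id $]
Step 5: shift +. Stack=[E +] ptr=2 lookahead=( remaining=[( id ) * id $]
Step 6: shift (. Stack=[E + (] ptr=3 lookahead=id remaining=[id ) * id $]
Step 7: shift id. Stack=[E + ( id] ptr=4 lookahead=) remaining=[) * id $]
Step 8: reduce F->id. Stack=[E + ( F] ptr=4 lookahead=) remaining=[) * id $]
Step 9: reduce T->F. Stack=[E + ( T] ptr=4 lookahead=) remaining=[) * id $]
Step 10: reduce E->T. Stack=[E + ( E] ptr=4 lookahead=) remaining=[) * id $]
Step 11: shift ). Stack=[E + ( E )] ptr=5 lookahead=* remaining=[* id $]
Step 12: reduce F->( E ). Stack=[E + F] ptr=5 lookahead=* remaining=[* id $]
Step 13: reduce T->F. Stack=[E + T] ptr=5 lookahead=* remaining=[* id $]
Step 14: shift *. Stack=[E + T *] ptr=6 lookahead=id remaining=[id $]
Step 15: shift id. Stack=[E + T * id] ptr=7 lookahead=$ remaining=[$]
Step 16: reduce F->id. Stack=[E + T * F] ptr=7 lookahead=$ remaining=[$]
Step 17: reduce T->T * F. Stack=[E + T] ptr=7 lookahead=$ remaining=[$]
Step 18: reduce E->E + T. Stack=[E] ptr=7 lookahead=$ remaining=[$]
Step 19: accept. Stack=[E] ptr=7 lookahead=$ remaining=[$]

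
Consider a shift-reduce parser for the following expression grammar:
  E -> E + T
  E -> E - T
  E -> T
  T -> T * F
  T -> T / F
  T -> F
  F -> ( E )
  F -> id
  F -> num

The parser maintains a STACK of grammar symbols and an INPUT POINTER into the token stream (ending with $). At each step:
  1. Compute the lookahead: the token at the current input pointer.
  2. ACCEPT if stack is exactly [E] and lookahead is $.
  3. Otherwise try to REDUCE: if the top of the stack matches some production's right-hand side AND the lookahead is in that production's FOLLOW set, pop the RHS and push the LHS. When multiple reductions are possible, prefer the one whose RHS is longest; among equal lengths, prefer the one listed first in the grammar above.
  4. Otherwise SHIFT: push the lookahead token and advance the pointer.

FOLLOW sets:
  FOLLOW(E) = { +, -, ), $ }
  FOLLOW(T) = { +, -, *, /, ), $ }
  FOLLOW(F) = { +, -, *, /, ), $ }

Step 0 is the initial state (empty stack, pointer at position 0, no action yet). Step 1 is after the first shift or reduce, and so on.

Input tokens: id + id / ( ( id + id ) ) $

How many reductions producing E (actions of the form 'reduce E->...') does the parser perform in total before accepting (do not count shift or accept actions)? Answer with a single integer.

Answer: 5

Derivation:
Step 1: shift id. Stack=[id] ptr=1 lookahead=+ remaining=[+ id / ( ( id + id ) ) $]
Step 2: reduce F->id. Stack=[F] ptr=1 lookahead=+ remaining=[+ id / ( ( id + id ) ) $]
Step 3: reduce T->F. Stack=[T] ptr=1 lookahead=+ remaining=[+ id / ( ( id + id ) ) $]
Step 4: reduce E->T. Stack=[E] ptr=1 lookahead=+ remaining=[+ id / ( ( id + id ) ) $]
Step 5: shift +. Stack=[E +] ptr=2 lookahead=id remaining=[id / ( ( id + id ) ) $]
Step 6: shift id. Stack=[E + id] ptr=3 lookahead=/ remaining=[/ ( ( id + id ) ) $]
Step 7: reduce F->id. Stack=[E + F] ptr=3 lookahead=/ remaining=[/ ( ( id + id ) ) $]
Step 8: reduce T->F. Stack=[E + T] ptr=3 lookahead=/ remaining=[/ ( ( id + id ) ) $]
Step 9: shift /. Stack=[E + T /] ptr=4 lookahead=( remaining=[( ( id + id ) ) $]
Step 10: shift (. Stack=[E + T / (] ptr=5 lookahead=( remaining=[( id + id ) ) $]
Step 11: shift (. Stack=[E + T / ( (] ptr=6 lookahead=id remaining=[id + id ) ) $]
Step 12: shift id. Stack=[E + T / ( ( id] ptr=7 lookahead=+ remaining=[+ id ) ) $]
Step 13: reduce F->id. Stack=[E + T / ( ( F] ptr=7 lookahead=+ remaining=[+ id ) ) $]
Step 14: reduce T->F. Stack=[E + T / ( ( T] ptr=7 lookahead=+ remaining=[+ id ) ) $]
Step 15: reduce E->T. Stack=[E + T / ( ( E] ptr=7 lookahead=+ remaining=[+ id ) ) $]
Step 16: shift +. Stack=[E + T / ( ( E +] ptr=8 lookahead=id remaining=[id ) ) $]
Step 17: shift id. Stack=[E + T / ( ( E + id] ptr=9 lookahead=) remaining=[) ) $]
Step 18: reduce F->id. Stack=[E + T / ( ( E + F] ptr=9 lookahead=) remaining=[) ) $]
Step 19: reduce T->F. Stack=[E + T / ( ( E + T] ptr=9 lookahead=) remaining=[) ) $]
Step 20: reduce E->E + T. Stack=[E + T / ( ( E] ptr=9 lookahead=) remaining=[) ) $]
Step 21: shift ). Stack=[E + T / ( ( E )] ptr=10 lookahead=) remaining=[) $]
Step 22: reduce F->( E ). Stack=[E + T / ( F] ptr=10 lookahead=) remaining=[) $]
Step 23: reduce T->F. Stack=[E + T / ( T] ptr=10 lookahead=) remaining=[) $]
Step 24: reduce E->T. Stack=[E + T / ( E] ptr=10 lookahead=) remaining=[) $]
Step 25: shift ). Stack=[E + T / ( E )] ptr=11 lookahead=$ remaining=[$]
Step 26: reduce F->( E ). Stack=[E + T / F] ptr=11 lookahead=$ remaining=[$]
Step 27: reduce T->T / F. Stack=[E + T] ptr=11 lookahead=$ remaining=[$]
Step 28: reduce E->E + T. Stack=[E] ptr=11 lookahead=$ remaining=[$]
Step 29: accept. Stack=[E] ptr=11 lookahead=$ remaining=[$]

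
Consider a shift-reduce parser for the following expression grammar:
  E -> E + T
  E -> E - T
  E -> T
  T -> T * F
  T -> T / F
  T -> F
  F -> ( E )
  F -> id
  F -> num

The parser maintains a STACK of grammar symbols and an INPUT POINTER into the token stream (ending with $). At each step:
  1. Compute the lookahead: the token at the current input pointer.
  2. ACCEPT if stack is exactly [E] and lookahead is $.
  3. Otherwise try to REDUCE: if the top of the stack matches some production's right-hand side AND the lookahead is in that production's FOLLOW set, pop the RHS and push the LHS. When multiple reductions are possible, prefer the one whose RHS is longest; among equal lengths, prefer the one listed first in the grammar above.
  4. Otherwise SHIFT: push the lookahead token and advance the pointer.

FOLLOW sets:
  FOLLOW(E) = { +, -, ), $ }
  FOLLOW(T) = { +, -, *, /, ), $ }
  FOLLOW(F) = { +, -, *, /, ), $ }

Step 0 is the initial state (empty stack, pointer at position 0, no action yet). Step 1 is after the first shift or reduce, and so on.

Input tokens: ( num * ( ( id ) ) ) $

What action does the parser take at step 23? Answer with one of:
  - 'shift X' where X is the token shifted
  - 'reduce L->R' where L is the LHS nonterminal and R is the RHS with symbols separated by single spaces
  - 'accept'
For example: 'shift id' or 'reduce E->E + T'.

Step 1: shift (. Stack=[(] ptr=1 lookahead=num remaining=[num * ( ( id ) ) ) $]
Step 2: shift num. Stack=[( num] ptr=2 lookahead=* remaining=[* ( ( id ) ) ) $]
Step 3: reduce F->num. Stack=[( F] ptr=2 lookahead=* remaining=[* ( ( id ) ) ) $]
Step 4: reduce T->F. Stack=[( T] ptr=2 lookahead=* remaining=[* ( ( id ) ) ) $]
Step 5: shift *. Stack=[( T *] ptr=3 lookahead=( remaining=[( ( id ) ) ) $]
Step 6: shift (. Stack=[( T * (] ptr=4 lookahead=( remaining=[( id ) ) ) $]
Step 7: shift (. Stack=[( T * ( (] ptr=5 lookahead=id remaining=[id ) ) ) $]
Step 8: shift id. Stack=[( T * ( ( id] ptr=6 lookahead=) remaining=[) ) ) $]
Step 9: reduce F->id. Stack=[( T * ( ( F] ptr=6 lookahead=) remaining=[) ) ) $]
Step 10: reduce T->F. Stack=[( T * ( ( T] ptr=6 lookahead=) remaining=[) ) ) $]
Step 11: reduce E->T. Stack=[( T * ( ( E] ptr=6 lookahead=) remaining=[) ) ) $]
Step 12: shift ). Stack=[( T * ( ( E )] ptr=7 lookahead=) remaining=[) ) $]
Step 13: reduce F->( E ). Stack=[( T * ( F] ptr=7 lookahead=) remaining=[) ) $]
Step 14: reduce T->F. Stack=[( T * ( T] ptr=7 lookahead=) remaining=[) ) $]
Step 15: reduce E->T. Stack=[( T * ( E] ptr=7 lookahead=) remaining=[) ) $]
Step 16: shift ). Stack=[( T * ( E )] ptr=8 lookahead=) remaining=[) $]
Step 17: reduce F->( E ). Stack=[( T * F] ptr=8 lookahead=) remaining=[) $]
Step 18: reduce T->T * F. Stack=[( T] ptr=8 lookahead=) remaining=[) $]
Step 19: reduce E->T. Stack=[( E] ptr=8 lookahead=) remaining=[) $]
Step 20: shift ). Stack=[( E )] ptr=9 lookahead=$ remaining=[$]
Step 21: reduce F->( E ). Stack=[F] ptr=9 lookahead=$ remaining=[$]
Step 22: reduce T->F. Stack=[T] ptr=9 lookahead=$ remaining=[$]
Step 23: reduce E->T. Stack=[E] ptr=9 lookahead=$ remaining=[$]

Answer: reduce E->T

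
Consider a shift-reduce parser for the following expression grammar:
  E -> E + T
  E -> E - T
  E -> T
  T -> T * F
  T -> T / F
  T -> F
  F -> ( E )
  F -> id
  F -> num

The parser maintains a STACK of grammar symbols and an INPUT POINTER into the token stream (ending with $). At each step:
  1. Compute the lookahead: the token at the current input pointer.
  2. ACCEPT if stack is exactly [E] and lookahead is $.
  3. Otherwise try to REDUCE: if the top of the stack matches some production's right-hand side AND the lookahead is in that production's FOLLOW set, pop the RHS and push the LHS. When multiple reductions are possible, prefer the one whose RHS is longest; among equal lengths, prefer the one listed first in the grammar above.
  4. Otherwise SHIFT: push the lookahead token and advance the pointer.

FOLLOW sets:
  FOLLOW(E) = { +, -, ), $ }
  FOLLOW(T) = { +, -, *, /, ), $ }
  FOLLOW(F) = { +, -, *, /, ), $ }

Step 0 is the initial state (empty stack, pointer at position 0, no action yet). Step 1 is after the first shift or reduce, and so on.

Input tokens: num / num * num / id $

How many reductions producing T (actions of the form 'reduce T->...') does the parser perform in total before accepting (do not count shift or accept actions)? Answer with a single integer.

Step 1: shift num. Stack=[num] ptr=1 lookahead=/ remaining=[/ num * num / id $]
Step 2: reduce F->num. Stack=[F] ptr=1 lookahead=/ remaining=[/ num * num / id $]
Step 3: reduce T->F. Stack=[T] ptr=1 lookahead=/ remaining=[/ num * num / id $]
Step 4: shift /. Stack=[T /] ptr=2 lookahead=num remaining=[num * num / id $]
Step 5: shift num. Stack=[T / num] ptr=3 lookahead=* remaining=[* num / id $]
Step 6: reduce F->num. Stack=[T / F] ptr=3 lookahead=* remaining=[* num / id $]
Step 7: reduce T->T / F. Stack=[T] ptr=3 lookahead=* remaining=[* num / id $]
Step 8: shift *. Stack=[T *] ptr=4 lookahead=num remaining=[num / id $]
Step 9: shift num. Stack=[T * num] ptr=5 lookahead=/ remaining=[/ id $]
Step 10: reduce F->num. Stack=[T * F] ptr=5 lookahead=/ remaining=[/ id $]
Step 11: reduce T->T * F. Stack=[T] ptr=5 lookahead=/ remaining=[/ id $]
Step 12: shift /. Stack=[T /] ptr=6 lookahead=id remaining=[id $]
Step 13: shift id. Stack=[T / id] ptr=7 lookahead=$ remaining=[$]
Step 14: reduce F->id. Stack=[T / F] ptr=7 lookahead=$ remaining=[$]
Step 15: reduce T->T / F. Stack=[T] ptr=7 lookahead=$ remaining=[$]
Step 16: reduce E->T. Stack=[E] ptr=7 lookahead=$ remaining=[$]
Step 17: accept. Stack=[E] ptr=7 lookahead=$ remaining=[$]

Answer: 4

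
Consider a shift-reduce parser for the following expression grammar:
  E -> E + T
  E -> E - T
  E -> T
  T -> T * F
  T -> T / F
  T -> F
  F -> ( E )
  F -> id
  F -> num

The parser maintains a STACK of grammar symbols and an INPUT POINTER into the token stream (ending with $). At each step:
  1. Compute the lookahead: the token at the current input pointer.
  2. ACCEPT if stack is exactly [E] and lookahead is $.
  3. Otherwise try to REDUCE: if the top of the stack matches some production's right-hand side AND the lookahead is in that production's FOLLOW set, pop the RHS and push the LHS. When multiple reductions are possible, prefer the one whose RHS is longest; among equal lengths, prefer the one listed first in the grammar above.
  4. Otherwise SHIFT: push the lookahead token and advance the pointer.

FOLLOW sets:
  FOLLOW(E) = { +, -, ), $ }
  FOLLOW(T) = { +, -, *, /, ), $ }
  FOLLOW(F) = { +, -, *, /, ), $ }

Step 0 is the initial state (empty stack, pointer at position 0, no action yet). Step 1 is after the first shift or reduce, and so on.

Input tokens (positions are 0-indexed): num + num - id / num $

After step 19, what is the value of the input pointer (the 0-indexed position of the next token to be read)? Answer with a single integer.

Step 1: shift num. Stack=[num] ptr=1 lookahead=+ remaining=[+ num - id / num $]
Step 2: reduce F->num. Stack=[F] ptr=1 lookahead=+ remaining=[+ num - id / num $]
Step 3: reduce T->F. Stack=[T] ptr=1 lookahead=+ remaining=[+ num - id / num $]
Step 4: reduce E->T. Stack=[E] ptr=1 lookahead=+ remaining=[+ num - id / num $]
Step 5: shift +. Stack=[E +] ptr=2 lookahead=num remaining=[num - id / num $]
Step 6: shift num. Stack=[E + num] ptr=3 lookahead=- remaining=[- id / num $]
Step 7: reduce F->num. Stack=[E + F] ptr=3 lookahead=- remaining=[- id / num $]
Step 8: reduce T->F. Stack=[E + T] ptr=3 lookahead=- remaining=[- id / num $]
Step 9: reduce E->E + T. Stack=[E] ptr=3 lookahead=- remaining=[- id / num $]
Step 10: shift -. Stack=[E -] ptr=4 lookahead=id remaining=[id / num $]
Step 11: shift id. Stack=[E - id] ptr=5 lookahead=/ remaining=[/ num $]
Step 12: reduce F->id. Stack=[E - F] ptr=5 lookahead=/ remaining=[/ num $]
Step 13: reduce T->F. Stack=[E - T] ptr=5 lookahead=/ remaining=[/ num $]
Step 14: shift /. Stack=[E - T /] ptr=6 lookahead=num remaining=[num $]
Step 15: shift num. Stack=[E - T / num] ptr=7 lookahead=$ remaining=[$]
Step 16: reduce F->num. Stack=[E - T / F] ptr=7 lookahead=$ remaining=[$]
Step 17: reduce T->T / F. Stack=[E - T] ptr=7 lookahead=$ remaining=[$]
Step 18: reduce E->E - T. Stack=[E] ptr=7 lookahead=$ remaining=[$]
Step 19: accept. Stack=[E] ptr=7 lookahead=$ remaining=[$]

Answer: 7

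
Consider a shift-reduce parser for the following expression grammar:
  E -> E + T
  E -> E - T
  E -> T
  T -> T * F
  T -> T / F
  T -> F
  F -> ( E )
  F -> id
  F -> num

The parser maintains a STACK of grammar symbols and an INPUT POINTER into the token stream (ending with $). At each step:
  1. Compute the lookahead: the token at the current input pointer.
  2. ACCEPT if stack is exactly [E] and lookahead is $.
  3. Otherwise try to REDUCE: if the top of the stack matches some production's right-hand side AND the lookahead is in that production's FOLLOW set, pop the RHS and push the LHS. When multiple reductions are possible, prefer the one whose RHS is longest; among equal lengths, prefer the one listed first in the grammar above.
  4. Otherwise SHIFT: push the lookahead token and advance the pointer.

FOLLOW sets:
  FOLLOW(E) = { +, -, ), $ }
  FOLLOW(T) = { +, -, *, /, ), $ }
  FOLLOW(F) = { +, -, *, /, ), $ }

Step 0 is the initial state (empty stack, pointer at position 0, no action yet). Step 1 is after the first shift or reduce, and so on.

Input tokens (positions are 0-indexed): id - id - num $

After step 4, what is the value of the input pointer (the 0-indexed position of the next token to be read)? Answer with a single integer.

Answer: 1

Derivation:
Step 1: shift id. Stack=[id] ptr=1 lookahead=- remaining=[- id - num $]
Step 2: reduce F->id. Stack=[F] ptr=1 lookahead=- remaining=[- id - num $]
Step 3: reduce T->F. Stack=[T] ptr=1 lookahead=- remaining=[- id - num $]
Step 4: reduce E->T. Stack=[E] ptr=1 lookahead=- remaining=[- id - num $]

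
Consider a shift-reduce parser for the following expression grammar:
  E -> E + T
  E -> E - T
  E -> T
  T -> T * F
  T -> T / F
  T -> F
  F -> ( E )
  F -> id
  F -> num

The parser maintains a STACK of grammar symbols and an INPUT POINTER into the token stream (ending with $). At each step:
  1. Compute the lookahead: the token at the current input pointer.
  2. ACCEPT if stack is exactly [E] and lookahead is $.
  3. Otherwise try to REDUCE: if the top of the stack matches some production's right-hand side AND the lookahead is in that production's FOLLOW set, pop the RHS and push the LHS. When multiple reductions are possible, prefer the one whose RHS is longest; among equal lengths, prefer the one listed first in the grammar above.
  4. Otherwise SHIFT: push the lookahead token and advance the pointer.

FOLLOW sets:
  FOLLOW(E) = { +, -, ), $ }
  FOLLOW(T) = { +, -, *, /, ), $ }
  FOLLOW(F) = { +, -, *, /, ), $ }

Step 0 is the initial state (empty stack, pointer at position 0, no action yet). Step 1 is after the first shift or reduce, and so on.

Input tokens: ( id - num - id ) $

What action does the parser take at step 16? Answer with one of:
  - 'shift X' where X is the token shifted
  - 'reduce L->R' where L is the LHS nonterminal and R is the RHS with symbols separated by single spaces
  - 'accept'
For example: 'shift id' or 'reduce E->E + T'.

Answer: shift )

Derivation:
Step 1: shift (. Stack=[(] ptr=1 lookahead=id remaining=[id - num - id ) $]
Step 2: shift id. Stack=[( id] ptr=2 lookahead=- remaining=[- num - id ) $]
Step 3: reduce F->id. Stack=[( F] ptr=2 lookahead=- remaining=[- num - id ) $]
Step 4: reduce T->F. Stack=[( T] ptr=2 lookahead=- remaining=[- num - id ) $]
Step 5: reduce E->T. Stack=[( E] ptr=2 lookahead=- remaining=[- num - id ) $]
Step 6: shift -. Stack=[( E -] ptr=3 lookahead=num remaining=[num - id ) $]
Step 7: shift num. Stack=[( E - num] ptr=4 lookahead=- remaining=[- id ) $]
Step 8: reduce F->num. Stack=[( E - F] ptr=4 lookahead=- remaining=[- id ) $]
Step 9: reduce T->F. Stack=[( E - T] ptr=4 lookahead=- remaining=[- id ) $]
Step 10: reduce E->E - T. Stack=[( E] ptr=4 lookahead=- remaining=[- id ) $]
Step 11: shift -. Stack=[( E -] ptr=5 lookahead=id remaining=[id ) $]
Step 12: shift id. Stack=[( E - id] ptr=6 lookahead=) remaining=[) $]
Step 13: reduce F->id. Stack=[( E - F] ptr=6 lookahead=) remaining=[) $]
Step 14: reduce T->F. Stack=[( E - T] ptr=6 lookahead=) remaining=[) $]
Step 15: reduce E->E - T. Stack=[( E] ptr=6 lookahead=) remaining=[) $]
Step 16: shift ). Stack=[( E )] ptr=7 lookahead=$ remaining=[$]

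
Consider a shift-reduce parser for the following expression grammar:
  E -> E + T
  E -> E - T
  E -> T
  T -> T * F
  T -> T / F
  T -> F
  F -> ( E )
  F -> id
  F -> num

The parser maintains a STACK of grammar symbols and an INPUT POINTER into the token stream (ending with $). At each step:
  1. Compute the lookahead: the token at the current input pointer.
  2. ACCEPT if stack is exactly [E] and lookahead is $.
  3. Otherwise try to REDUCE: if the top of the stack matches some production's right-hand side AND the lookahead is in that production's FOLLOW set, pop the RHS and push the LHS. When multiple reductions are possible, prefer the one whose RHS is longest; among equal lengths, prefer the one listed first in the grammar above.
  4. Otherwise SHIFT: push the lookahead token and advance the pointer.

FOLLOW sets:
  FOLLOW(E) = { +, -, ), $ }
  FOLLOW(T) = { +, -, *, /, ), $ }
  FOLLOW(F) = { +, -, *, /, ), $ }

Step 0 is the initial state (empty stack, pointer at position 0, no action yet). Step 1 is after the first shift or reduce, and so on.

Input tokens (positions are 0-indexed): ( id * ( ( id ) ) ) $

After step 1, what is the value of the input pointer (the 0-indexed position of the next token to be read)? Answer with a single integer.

Answer: 1

Derivation:
Step 1: shift (. Stack=[(] ptr=1 lookahead=id remaining=[id * ( ( id ) ) ) $]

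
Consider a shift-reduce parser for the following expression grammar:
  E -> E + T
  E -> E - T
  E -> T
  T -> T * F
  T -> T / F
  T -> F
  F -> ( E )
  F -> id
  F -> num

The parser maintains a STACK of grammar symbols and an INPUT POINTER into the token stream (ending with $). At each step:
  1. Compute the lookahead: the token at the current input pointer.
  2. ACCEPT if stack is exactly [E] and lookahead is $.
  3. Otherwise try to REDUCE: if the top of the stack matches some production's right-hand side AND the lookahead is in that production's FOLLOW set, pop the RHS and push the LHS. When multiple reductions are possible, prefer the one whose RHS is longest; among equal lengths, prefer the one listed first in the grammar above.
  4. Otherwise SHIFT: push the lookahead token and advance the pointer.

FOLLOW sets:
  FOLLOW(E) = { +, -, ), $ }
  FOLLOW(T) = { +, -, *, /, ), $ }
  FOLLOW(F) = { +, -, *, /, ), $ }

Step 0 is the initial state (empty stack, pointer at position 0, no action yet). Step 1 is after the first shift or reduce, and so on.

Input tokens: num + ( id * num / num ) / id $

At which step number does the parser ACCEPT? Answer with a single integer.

Step 1: shift num. Stack=[num] ptr=1 lookahead=+ remaining=[+ ( id * num / num ) / id $]
Step 2: reduce F->num. Stack=[F] ptr=1 lookahead=+ remaining=[+ ( id * num / num ) / id $]
Step 3: reduce T->F. Stack=[T] ptr=1 lookahead=+ remaining=[+ ( id * num / num ) / id $]
Step 4: reduce E->T. Stack=[E] ptr=1 lookahead=+ remaining=[+ ( id * num / num ) / id $]
Step 5: shift +. Stack=[E +] ptr=2 lookahead=( remaining=[( id * num / num ) / id $]
Step 6: shift (. Stack=[E + (] ptr=3 lookahead=id remaining=[id * num / num ) / id $]
Step 7: shift id. Stack=[E + ( id] ptr=4 lookahead=* remaining=[* num / num ) / id $]
Step 8: reduce F->id. Stack=[E + ( F] ptr=4 lookahead=* remaining=[* num / num ) / id $]
Step 9: reduce T->F. Stack=[E + ( T] ptr=4 lookahead=* remaining=[* num / num ) / id $]
Step 10: shift *. Stack=[E + ( T *] ptr=5 lookahead=num remaining=[num / num ) / id $]
Step 11: shift num. Stack=[E + ( T * num] ptr=6 lookahead=/ remaining=[/ num ) / id $]
Step 12: reduce F->num. Stack=[E + ( T * F] ptr=6 lookahead=/ remaining=[/ num ) / id $]
Step 13: reduce T->T * F. Stack=[E + ( T] ptr=6 lookahead=/ remaining=[/ num ) / id $]
Step 14: shift /. Stack=[E + ( T /] ptr=7 lookahead=num remaining=[num ) / id $]
Step 15: shift num. Stack=[E + ( T / num] ptr=8 lookahead=) remaining=[) / id $]
Step 16: reduce F->num. Stack=[E + ( T / F] ptr=8 lookahead=) remaining=[) / id $]
Step 17: reduce T->T / F. Stack=[E + ( T] ptr=8 lookahead=) remaining=[) / id $]
Step 18: reduce E->T. Stack=[E + ( E] ptr=8 lookahead=) remaining=[) / id $]
Step 19: shift ). Stack=[E + ( E )] ptr=9 lookahead=/ remaining=[/ id $]
Step 20: reduce F->( E ). Stack=[E + F] ptr=9 lookahead=/ remaining=[/ id $]
Step 21: reduce T->F. Stack=[E + T] ptr=9 lookahead=/ remaining=[/ id $]
Step 22: shift /. Stack=[E + T /] ptr=10 lookahead=id remaining=[id $]
Step 23: shift id. Stack=[E + T / id] ptr=11 lookahead=$ remaining=[$]
Step 24: reduce F->id. Stack=[E + T / F] ptr=11 lookahead=$ remaining=[$]
Step 25: reduce T->T / F. Stack=[E + T] ptr=11 lookahead=$ remaining=[$]
Step 26: reduce E->E + T. Stack=[E] ptr=11 lookahead=$ remaining=[$]
Step 27: accept. Stack=[E] ptr=11 lookahead=$ remaining=[$]

Answer: 27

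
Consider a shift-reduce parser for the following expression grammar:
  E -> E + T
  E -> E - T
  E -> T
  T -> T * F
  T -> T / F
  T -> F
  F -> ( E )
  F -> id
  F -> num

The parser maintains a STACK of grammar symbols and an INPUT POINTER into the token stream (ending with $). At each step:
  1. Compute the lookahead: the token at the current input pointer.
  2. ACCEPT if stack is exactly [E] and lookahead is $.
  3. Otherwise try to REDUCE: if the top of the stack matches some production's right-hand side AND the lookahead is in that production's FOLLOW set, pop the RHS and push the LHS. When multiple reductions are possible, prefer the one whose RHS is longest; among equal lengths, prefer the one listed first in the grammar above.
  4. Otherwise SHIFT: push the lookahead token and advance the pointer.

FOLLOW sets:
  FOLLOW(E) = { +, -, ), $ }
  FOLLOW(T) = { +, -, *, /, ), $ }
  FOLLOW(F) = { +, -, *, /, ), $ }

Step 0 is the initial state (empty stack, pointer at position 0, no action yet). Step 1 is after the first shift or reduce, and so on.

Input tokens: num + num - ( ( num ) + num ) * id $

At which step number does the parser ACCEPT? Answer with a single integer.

Step 1: shift num. Stack=[num] ptr=1 lookahead=+ remaining=[+ num - ( ( num ) + num ) * id $]
Step 2: reduce F->num. Stack=[F] ptr=1 lookahead=+ remaining=[+ num - ( ( num ) + num ) * id $]
Step 3: reduce T->F. Stack=[T] ptr=1 lookahead=+ remaining=[+ num - ( ( num ) + num ) * id $]
Step 4: reduce E->T. Stack=[E] ptr=1 lookahead=+ remaining=[+ num - ( ( num ) + num ) * id $]
Step 5: shift +. Stack=[E +] ptr=2 lookahead=num remaining=[num - ( ( num ) + num ) * id $]
Step 6: shift num. Stack=[E + num] ptr=3 lookahead=- remaining=[- ( ( num ) + num ) * id $]
Step 7: reduce F->num. Stack=[E + F] ptr=3 lookahead=- remaining=[- ( ( num ) + num ) * id $]
Step 8: reduce T->F. Stack=[E + T] ptr=3 lookahead=- remaining=[- ( ( num ) + num ) * id $]
Step 9: reduce E->E + T. Stack=[E] ptr=3 lookahead=- remaining=[- ( ( num ) + num ) * id $]
Step 10: shift -. Stack=[E -] ptr=4 lookahead=( remaining=[( ( num ) + num ) * id $]
Step 11: shift (. Stack=[E - (] ptr=5 lookahead=( remaining=[( num ) + num ) * id $]
Step 12: shift (. Stack=[E - ( (] ptr=6 lookahead=num remaining=[num ) + num ) * id $]
Step 13: shift num. Stack=[E - ( ( num] ptr=7 lookahead=) remaining=[) + num ) * id $]
Step 14: reduce F->num. Stack=[E - ( ( F] ptr=7 lookahead=) remaining=[) + num ) * id $]
Step 15: reduce T->F. Stack=[E - ( ( T] ptr=7 lookahead=) remaining=[) + num ) * id $]
Step 16: reduce E->T. Stack=[E - ( ( E] ptr=7 lookahead=) remaining=[) + num ) * id $]
Step 17: shift ). Stack=[E - ( ( E )] ptr=8 lookahead=+ remaining=[+ num ) * id $]
Step 18: reduce F->( E ). Stack=[E - ( F] ptr=8 lookahead=+ remaining=[+ num ) * id $]
Step 19: reduce T->F. Stack=[E - ( T] ptr=8 lookahead=+ remaining=[+ num ) * id $]
Step 20: reduce E->T. Stack=[E - ( E] ptr=8 lookahead=+ remaining=[+ num ) * id $]
Step 21: shift +. Stack=[E - ( E +] ptr=9 lookahead=num remaining=[num ) * id $]
Step 22: shift num. Stack=[E - ( E + num] ptr=10 lookahead=) remaining=[) * id $]
Step 23: reduce F->num. Stack=[E - ( E + F] ptr=10 lookahead=) remaining=[) * id $]
Step 24: reduce T->F. Stack=[E - ( E + T] ptr=10 lookahead=) remaining=[) * id $]
Step 25: reduce E->E + T. Stack=[E - ( E] ptr=10 lookahead=) remaining=[) * id $]
Step 26: shift ). Stack=[E - ( E )] ptr=11 lookahead=* remaining=[* id $]
Step 27: reduce F->( E ). Stack=[E - F] ptr=11 lookahead=* remaining=[* id $]
Step 28: reduce T->F. Stack=[E - T] ptr=11 lookahead=* remaining=[* id $]
Step 29: shift *. Stack=[E - T *] ptr=12 lookahead=id remaining=[id $]
Step 30: shift id. Stack=[E - T * id] ptr=13 lookahead=$ remaining=[$]
Step 31: reduce F->id. Stack=[E - T * F] ptr=13 lookahead=$ remaining=[$]
Step 32: reduce T->T * F. Stack=[E - T] ptr=13 lookahead=$ remaining=[$]
Step 33: reduce E->E - T. Stack=[E] ptr=13 lookahead=$ remaining=[$]
Step 34: accept. Stack=[E] ptr=13 lookahead=$ remaining=[$]

Answer: 34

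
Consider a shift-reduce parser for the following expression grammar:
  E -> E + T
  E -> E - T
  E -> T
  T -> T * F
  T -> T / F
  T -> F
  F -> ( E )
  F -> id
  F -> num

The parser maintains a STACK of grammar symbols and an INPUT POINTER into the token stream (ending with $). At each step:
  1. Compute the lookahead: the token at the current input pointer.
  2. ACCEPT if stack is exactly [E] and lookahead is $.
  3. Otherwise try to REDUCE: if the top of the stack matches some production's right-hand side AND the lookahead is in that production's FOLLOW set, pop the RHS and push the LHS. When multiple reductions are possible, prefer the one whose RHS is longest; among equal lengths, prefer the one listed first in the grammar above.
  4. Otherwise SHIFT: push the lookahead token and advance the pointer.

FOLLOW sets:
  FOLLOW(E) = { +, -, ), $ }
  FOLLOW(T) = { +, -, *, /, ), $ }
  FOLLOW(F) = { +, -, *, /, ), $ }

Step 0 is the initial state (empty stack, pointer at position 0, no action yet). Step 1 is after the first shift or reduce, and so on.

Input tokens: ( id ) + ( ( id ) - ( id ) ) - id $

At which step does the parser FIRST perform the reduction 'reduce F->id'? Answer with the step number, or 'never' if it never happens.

Step 1: shift (. Stack=[(] ptr=1 lookahead=id remaining=[id ) + ( ( id ) - ( id ) ) - id $]
Step 2: shift id. Stack=[( id] ptr=2 lookahead=) remaining=[) + ( ( id ) - ( id ) ) - id $]
Step 3: reduce F->id. Stack=[( F] ptr=2 lookahead=) remaining=[) + ( ( id ) - ( id ) ) - id $]

Answer: 3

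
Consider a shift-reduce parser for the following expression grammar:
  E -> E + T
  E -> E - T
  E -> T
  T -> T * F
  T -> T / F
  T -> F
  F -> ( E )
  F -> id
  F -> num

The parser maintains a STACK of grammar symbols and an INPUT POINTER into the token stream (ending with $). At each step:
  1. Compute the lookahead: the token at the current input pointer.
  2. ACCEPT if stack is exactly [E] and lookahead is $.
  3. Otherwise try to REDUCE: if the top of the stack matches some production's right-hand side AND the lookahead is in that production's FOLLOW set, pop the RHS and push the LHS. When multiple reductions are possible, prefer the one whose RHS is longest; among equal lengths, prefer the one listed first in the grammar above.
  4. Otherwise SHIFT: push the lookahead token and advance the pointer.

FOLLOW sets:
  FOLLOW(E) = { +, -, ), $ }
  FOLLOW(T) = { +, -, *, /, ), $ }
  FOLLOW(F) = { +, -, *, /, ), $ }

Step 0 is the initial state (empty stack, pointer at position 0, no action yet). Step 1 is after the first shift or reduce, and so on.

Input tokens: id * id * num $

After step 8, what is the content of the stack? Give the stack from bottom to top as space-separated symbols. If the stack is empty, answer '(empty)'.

Answer: T *

Derivation:
Step 1: shift id. Stack=[id] ptr=1 lookahead=* remaining=[* id * num $]
Step 2: reduce F->id. Stack=[F] ptr=1 lookahead=* remaining=[* id * num $]
Step 3: reduce T->F. Stack=[T] ptr=1 lookahead=* remaining=[* id * num $]
Step 4: shift *. Stack=[T *] ptr=2 lookahead=id remaining=[id * num $]
Step 5: shift id. Stack=[T * id] ptr=3 lookahead=* remaining=[* num $]
Step 6: reduce F->id. Stack=[T * F] ptr=3 lookahead=* remaining=[* num $]
Step 7: reduce T->T * F. Stack=[T] ptr=3 lookahead=* remaining=[* num $]
Step 8: shift *. Stack=[T *] ptr=4 lookahead=num remaining=[num $]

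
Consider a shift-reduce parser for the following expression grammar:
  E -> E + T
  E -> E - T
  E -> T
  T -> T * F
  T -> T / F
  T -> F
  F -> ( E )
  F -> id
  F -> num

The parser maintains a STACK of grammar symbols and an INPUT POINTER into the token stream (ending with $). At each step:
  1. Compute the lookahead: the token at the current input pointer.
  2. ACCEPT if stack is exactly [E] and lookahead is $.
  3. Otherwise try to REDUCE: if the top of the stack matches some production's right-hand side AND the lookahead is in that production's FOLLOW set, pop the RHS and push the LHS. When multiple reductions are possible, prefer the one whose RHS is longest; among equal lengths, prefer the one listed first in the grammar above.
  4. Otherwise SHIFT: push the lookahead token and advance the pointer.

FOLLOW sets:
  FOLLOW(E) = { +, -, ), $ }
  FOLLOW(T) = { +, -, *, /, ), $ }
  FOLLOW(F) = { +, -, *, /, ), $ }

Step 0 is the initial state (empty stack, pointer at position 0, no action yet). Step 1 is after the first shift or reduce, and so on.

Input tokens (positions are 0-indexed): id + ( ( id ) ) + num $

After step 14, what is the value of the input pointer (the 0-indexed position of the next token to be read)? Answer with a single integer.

Step 1: shift id. Stack=[id] ptr=1 lookahead=+ remaining=[+ ( ( id ) ) + num $]
Step 2: reduce F->id. Stack=[F] ptr=1 lookahead=+ remaining=[+ ( ( id ) ) + num $]
Step 3: reduce T->F. Stack=[T] ptr=1 lookahead=+ remaining=[+ ( ( id ) ) + num $]
Step 4: reduce E->T. Stack=[E] ptr=1 lookahead=+ remaining=[+ ( ( id ) ) + num $]
Step 5: shift +. Stack=[E +] ptr=2 lookahead=( remaining=[( ( id ) ) + num $]
Step 6: shift (. Stack=[E + (] ptr=3 lookahead=( remaining=[( id ) ) + num $]
Step 7: shift (. Stack=[E + ( (] ptr=4 lookahead=id remaining=[id ) ) + num $]
Step 8: shift id. Stack=[E + ( ( id] ptr=5 lookahead=) remaining=[) ) + num $]
Step 9: reduce F->id. Stack=[E + ( ( F] ptr=5 lookahead=) remaining=[) ) + num $]
Step 10: reduce T->F. Stack=[E + ( ( T] ptr=5 lookahead=) remaining=[) ) + num $]
Step 11: reduce E->T. Stack=[E + ( ( E] ptr=5 lookahead=) remaining=[) ) + num $]
Step 12: shift ). Stack=[E + ( ( E )] ptr=6 lookahead=) remaining=[) + num $]
Step 13: reduce F->( E ). Stack=[E + ( F] ptr=6 lookahead=) remaining=[) + num $]
Step 14: reduce T->F. Stack=[E + ( T] ptr=6 lookahead=) remaining=[) + num $]

Answer: 6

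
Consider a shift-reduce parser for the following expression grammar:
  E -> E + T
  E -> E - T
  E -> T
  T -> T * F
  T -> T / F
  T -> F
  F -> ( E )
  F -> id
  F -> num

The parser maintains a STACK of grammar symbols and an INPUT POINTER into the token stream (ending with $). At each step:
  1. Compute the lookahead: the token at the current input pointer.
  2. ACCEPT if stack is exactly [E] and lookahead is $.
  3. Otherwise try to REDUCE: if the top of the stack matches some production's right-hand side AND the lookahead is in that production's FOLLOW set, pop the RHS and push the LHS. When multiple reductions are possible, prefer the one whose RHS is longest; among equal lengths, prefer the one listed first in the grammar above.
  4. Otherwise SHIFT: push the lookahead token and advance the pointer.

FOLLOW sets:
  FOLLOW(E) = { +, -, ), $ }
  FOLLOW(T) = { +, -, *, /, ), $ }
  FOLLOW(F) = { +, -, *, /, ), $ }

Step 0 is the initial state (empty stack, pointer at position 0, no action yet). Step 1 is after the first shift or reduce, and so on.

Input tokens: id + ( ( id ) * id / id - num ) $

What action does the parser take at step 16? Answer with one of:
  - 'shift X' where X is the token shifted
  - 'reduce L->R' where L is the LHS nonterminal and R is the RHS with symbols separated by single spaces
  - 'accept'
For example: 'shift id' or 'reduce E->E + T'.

Answer: shift id

Derivation:
Step 1: shift id. Stack=[id] ptr=1 lookahead=+ remaining=[+ ( ( id ) * id / id - num ) $]
Step 2: reduce F->id. Stack=[F] ptr=1 lookahead=+ remaining=[+ ( ( id ) * id / id - num ) $]
Step 3: reduce T->F. Stack=[T] ptr=1 lookahead=+ remaining=[+ ( ( id ) * id / id - num ) $]
Step 4: reduce E->T. Stack=[E] ptr=1 lookahead=+ remaining=[+ ( ( id ) * id / id - num ) $]
Step 5: shift +. Stack=[E +] ptr=2 lookahead=( remaining=[( ( id ) * id / id - num ) $]
Step 6: shift (. Stack=[E + (] ptr=3 lookahead=( remaining=[( id ) * id / id - num ) $]
Step 7: shift (. Stack=[E + ( (] ptr=4 lookahead=id remaining=[id ) * id / id - num ) $]
Step 8: shift id. Stack=[E + ( ( id] ptr=5 lookahead=) remaining=[) * id / id - num ) $]
Step 9: reduce F->id. Stack=[E + ( ( F] ptr=5 lookahead=) remaining=[) * id / id - num ) $]
Step 10: reduce T->F. Stack=[E + ( ( T] ptr=5 lookahead=) remaining=[) * id / id - num ) $]
Step 11: reduce E->T. Stack=[E + ( ( E] ptr=5 lookahead=) remaining=[) * id / id - num ) $]
Step 12: shift ). Stack=[E + ( ( E )] ptr=6 lookahead=* remaining=[* id / id - num ) $]
Step 13: reduce F->( E ). Stack=[E + ( F] ptr=6 lookahead=* remaining=[* id / id - num ) $]
Step 14: reduce T->F. Stack=[E + ( T] ptr=6 lookahead=* remaining=[* id / id - num ) $]
Step 15: shift *. Stack=[E + ( T *] ptr=7 lookahead=id remaining=[id / id - num ) $]
Step 16: shift id. Stack=[E + ( T * id] ptr=8 lookahead=/ remaining=[/ id - num ) $]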